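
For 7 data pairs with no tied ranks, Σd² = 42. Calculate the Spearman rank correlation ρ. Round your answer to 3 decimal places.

ρ = 1 − 6Σd² / [n(n²−1)] = 1 − 6×42 / (7×48)
  = 1 − 252/336 = 1 − 0.7500 ≈ 0.250

0.250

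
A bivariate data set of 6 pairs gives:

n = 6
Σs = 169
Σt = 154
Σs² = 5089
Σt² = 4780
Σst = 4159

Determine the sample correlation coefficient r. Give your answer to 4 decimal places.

r = (nΣst − ΣsΣt) / √[(nΣs² − (Σs)²)(nΣt² − (Σt)²)]
Numerator: 6×4159 − 169×154 = -1072
Denominator: √[(30534 − 28561)(28680 − 23716)] = √[1973 × 4964] = 3129.5322
r = -1072 / 3129.5322 ≈ -0.3425

-0.3425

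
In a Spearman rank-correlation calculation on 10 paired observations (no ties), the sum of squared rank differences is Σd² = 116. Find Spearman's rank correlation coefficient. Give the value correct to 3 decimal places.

ρ = 1 − 6Σd² / [n(n²−1)] = 1 − 6×116 / (10×99)
  = 1 − 696/990 = 1 − 0.7030 ≈ 0.297

0.297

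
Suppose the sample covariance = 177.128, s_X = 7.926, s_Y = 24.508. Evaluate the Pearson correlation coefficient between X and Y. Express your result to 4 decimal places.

r = Cov(X,Y) / (s_X · s_Y) = 177.128 / (7.926 × 24.508)
  = 177.128 / 194.2504 ≈ 0.9119

0.9119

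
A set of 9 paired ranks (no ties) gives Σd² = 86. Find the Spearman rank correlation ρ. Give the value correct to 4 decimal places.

ρ = 1 − 6Σd² / [n(n²−1)] = 1 − 6×86 / (9×80)
  = 1 − 516/720 = 1 − 0.71667 ≈ 0.2833

0.2833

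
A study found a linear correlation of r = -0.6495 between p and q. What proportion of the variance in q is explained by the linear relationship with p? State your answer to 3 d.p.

r² = (-0.6495)² = 0.422

0.422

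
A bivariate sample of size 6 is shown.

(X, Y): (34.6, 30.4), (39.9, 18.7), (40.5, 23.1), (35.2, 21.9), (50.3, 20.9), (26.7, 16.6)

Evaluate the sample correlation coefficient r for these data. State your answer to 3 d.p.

n = 6, ΣX = 227.2, ΣY = 131.6, ΣX² = 8911.44, ΣY² = 2999.44, ΣXY = 4998.89
nΣXY − ΣXΣY = 29993.34 − 29899.52 = 93.82
nΣX² − (ΣX)² = 53468.64 − 51619.84 = 1848.8; nΣY² − (ΣY)² = 17996.64 − 17318.56 = 678.08
r = 93.82 / √(1848.8 × 678.08) = 93.82 / 1119.6581 ≈ 0.084

0.084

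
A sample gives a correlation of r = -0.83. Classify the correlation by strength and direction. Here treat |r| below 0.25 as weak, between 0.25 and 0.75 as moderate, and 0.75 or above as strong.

r = -0.83 < 0 so the relationship is negative.
|r| = 0.83, which falls in the strong range.

strong negative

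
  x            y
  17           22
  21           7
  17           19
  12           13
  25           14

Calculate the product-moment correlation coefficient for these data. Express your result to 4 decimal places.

-0.2656

n = 5, Σx = 92, Σy = 75, Σx² = 1788, Σy² = 1259, Σxy = 1350
nΣxy − ΣxΣy = 6750 − 6900 = -150
nΣx² − (Σx)² = 8940 − 8464 = 476; nΣy² − (Σy)² = 6295 − 5625 = 670
r = -150 / √(476 × 670) = -150 / 564.7300 ≈ -0.2656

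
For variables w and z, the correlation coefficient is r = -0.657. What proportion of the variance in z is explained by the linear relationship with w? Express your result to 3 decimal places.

0.432

r² = (-0.657)² = 0.432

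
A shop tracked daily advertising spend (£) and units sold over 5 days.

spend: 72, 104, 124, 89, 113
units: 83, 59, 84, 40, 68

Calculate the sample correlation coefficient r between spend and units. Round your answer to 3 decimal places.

0.160

n = 5, Σx = 502, Σy = 334, Σx² = 52066, Σy² = 23650, Σxy = 33772
nΣxy − ΣxΣy = 168860 − 167668 = 1192
nΣx² − (Σx)² = 260330 − 252004 = 8326; nΣy² − (Σy)² = 118250 − 111556 = 6694
r = 1192 / √(8326 × 6694) = 1192 / 7465.5371 ≈ 0.160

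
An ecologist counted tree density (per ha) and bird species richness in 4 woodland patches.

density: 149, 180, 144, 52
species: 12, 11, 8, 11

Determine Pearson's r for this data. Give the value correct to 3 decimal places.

-0.071

n = 4, Σx = 525, Σy = 42, Σx² = 78041, Σy² = 450, Σxy = 5492
nΣxy − ΣxΣy = 21968 − 22050 = -82
nΣx² − (Σx)² = 312164 − 275625 = 36539; nΣy² − (Σy)² = 1800 − 1764 = 36
r = -82 / √(36539 × 36) = -82 / 1146.9106 ≈ -0.071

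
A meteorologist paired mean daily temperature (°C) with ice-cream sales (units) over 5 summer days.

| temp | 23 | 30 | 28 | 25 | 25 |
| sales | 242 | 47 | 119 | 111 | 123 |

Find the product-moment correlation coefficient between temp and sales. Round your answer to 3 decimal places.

n = 5, Σx = 131, Σy = 642, Σx² = 3463, Σy² = 102384, Σxy = 16158
nΣxy − ΣxΣy = 80790 − 84102 = -3312
nΣx² − (Σx)² = 17315 − 17161 = 154; nΣy² − (Σy)² = 511920 − 412164 = 99756
r = -3312 / √(154 × 99756) = -3312 / 3919.4928 ≈ -0.845

-0.845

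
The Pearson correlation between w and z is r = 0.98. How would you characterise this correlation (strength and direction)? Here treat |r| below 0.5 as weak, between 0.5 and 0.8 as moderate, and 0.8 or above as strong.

strong positive

r = 0.98 > 0 so the relationship is positive.
|r| = 0.98, which falls in the strong range.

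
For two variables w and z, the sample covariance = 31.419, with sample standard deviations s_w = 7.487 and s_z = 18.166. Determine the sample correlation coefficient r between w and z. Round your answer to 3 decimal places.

r = Cov(w,z) / (s_w · s_z) = 31.419 / (7.487 × 18.166)
  = 31.419 / 136.0088 ≈ 0.231

0.231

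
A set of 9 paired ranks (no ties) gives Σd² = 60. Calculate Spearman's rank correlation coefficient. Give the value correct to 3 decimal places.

0.500

ρ = 1 − 6Σd² / [n(n²−1)] = 1 − 6×60 / (9×80)
  = 1 − 360/720 = 1 − 0.5000 ≈ 0.500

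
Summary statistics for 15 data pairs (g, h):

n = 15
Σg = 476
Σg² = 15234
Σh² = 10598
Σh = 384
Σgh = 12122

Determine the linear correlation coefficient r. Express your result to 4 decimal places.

-0.2022

r = (nΣgh − ΣgΣh) / √[(nΣg² − (Σg)²)(nΣh² − (Σh)²)]
Numerator: 15×12122 − 476×384 = -954
Denominator: √[(228510 − 226576)(158970 − 147456)] = √[1934 × 11514] = 4718.9062
r = -954 / 4718.9062 ≈ -0.2022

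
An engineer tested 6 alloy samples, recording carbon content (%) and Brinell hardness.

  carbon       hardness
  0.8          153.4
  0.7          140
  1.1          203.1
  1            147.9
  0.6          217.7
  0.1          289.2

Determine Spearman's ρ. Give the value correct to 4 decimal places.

Rank carbon: 4, 3, 6, 5, 2, 1
Rank hardness: 3, 1, 4, 2, 5, 6
d = rank(carbon) − rank(hardness): 1, 2, 2, 3, -3, -5; Σd² = 52
ρ = 1 − 6Σd² / [n(n²−1)] = 1 − 6×52 / (6×35) = 1 − 312/210 ≈ -0.4857

-0.4857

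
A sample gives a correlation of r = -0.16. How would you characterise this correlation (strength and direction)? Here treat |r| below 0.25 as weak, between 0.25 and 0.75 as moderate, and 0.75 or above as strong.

weak negative

r = -0.16 < 0 so the relationship is negative.
|r| = 0.16, which falls in the weak range.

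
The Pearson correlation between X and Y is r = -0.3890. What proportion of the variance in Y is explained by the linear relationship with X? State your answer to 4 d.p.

0.1513

r² = (-0.3890)² = 0.1513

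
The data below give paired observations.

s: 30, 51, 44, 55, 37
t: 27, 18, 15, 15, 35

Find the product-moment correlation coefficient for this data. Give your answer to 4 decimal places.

-0.7456

n = 5, Σs = 217, Σt = 110, Σs² = 9831, Σt² = 2728, Σst = 4508
nΣst − ΣsΣt = 22540 − 23870 = -1330
nΣs² − (Σs)² = 49155 − 47089 = 2066; nΣt² − (Σt)² = 13640 − 12100 = 1540
r = -1330 / √(2066 × 1540) = -1330 / 1783.7152 ≈ -0.7456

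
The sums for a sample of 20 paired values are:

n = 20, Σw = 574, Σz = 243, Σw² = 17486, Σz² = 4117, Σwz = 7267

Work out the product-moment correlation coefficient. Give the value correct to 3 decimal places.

0.270

r = (nΣwz − ΣwΣz) / √[(nΣw² − (Σw)²)(nΣz² − (Σz)²)]
Numerator: 20×7267 − 574×243 = 5858
Denominator: √[(349720 − 329476)(82340 − 59049)] = √[20244 × 23291] = 21714.1199
r = 5858 / 21714.1199 ≈ 0.270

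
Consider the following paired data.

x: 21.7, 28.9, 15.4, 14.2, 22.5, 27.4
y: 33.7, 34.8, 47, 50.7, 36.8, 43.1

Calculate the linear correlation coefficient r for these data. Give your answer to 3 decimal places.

-0.698

n = 6, Σx = 130.1, Σy = 246.1, Σx² = 3001.91, Σy² = 10338.07, Σxy = 5189.69
nΣxy − ΣxΣy = 31138.14 − 32017.61 = -879.47
nΣx² − (Σx)² = 18011.46 − 16926.01 = 1085.45; nΣy² − (Σy)² = 62028.42 − 60565.21 = 1463.21
r = -879.47 / √(1085.45 × 1463.21) = -879.47 / 1260.2545 ≈ -0.698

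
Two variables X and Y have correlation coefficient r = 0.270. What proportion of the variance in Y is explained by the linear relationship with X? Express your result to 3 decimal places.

r² = (0.270)² = 0.073

0.073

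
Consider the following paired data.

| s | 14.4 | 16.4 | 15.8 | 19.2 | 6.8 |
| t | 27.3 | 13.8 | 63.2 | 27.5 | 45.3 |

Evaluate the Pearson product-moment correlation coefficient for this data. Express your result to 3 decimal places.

n = 5, Σs = 72.6, Σt = 177.1, Σs² = 1140.84, Σt² = 7738.31, Σst = 2454.04
nΣst − ΣsΣt = 12270.2 − 12857.46 = -587.26
nΣs² − (Σs)² = 5704.2 − 5270.76 = 433.44; nΣt² − (Σt)² = 38691.55 − 31364.41 = 7327.14
r = -587.26 / √(433.44 × 7327.14) = -587.26 / 1782.0986 ≈ -0.330

-0.330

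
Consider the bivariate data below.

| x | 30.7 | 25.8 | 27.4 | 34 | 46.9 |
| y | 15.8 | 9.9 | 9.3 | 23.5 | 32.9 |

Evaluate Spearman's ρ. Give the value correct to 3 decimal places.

Rank x: 3, 1, 2, 4, 5
Rank y: 3, 2, 1, 4, 5
d = rank(x) − rank(y): 0, -1, 1, 0, 0; Σd² = 2
ρ = 1 − 6Σd² / [n(n²−1)] = 1 − 6×2 / (5×24) = 1 − 12/120 ≈ 0.900

0.900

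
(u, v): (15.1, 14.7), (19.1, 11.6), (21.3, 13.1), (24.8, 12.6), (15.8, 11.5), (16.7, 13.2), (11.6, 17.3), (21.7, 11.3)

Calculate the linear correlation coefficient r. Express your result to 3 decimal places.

n = 8, Σu = 146.1, Σv = 105.3, Σu² = 2795.53, Σv² = 1414.49, Σuv = 1883.07
nΣuv − ΣuΣv = 15064.56 − 15384.33 = -319.77
nΣu² − (Σu)² = 22364.24 − 21345.21 = 1019.03; nΣv² − (Σv)² = 11315.92 − 11088.09 = 227.83
r = -319.77 / √(1019.03 × 227.83) = -319.77 / 481.8357 ≈ -0.664

-0.664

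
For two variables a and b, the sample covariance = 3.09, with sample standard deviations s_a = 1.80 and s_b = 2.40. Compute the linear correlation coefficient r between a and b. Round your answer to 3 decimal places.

r = Cov(a,b) / (s_a · s_b) = 3.09 / (1.80 × 2.40)
  = 3.09 / 4.3200 ≈ 0.715

0.715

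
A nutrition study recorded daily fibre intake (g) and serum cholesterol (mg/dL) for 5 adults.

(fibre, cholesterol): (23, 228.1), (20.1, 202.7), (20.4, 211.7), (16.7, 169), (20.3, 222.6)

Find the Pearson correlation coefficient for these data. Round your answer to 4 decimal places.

n = 5, Σx = 100.5, Σy = 1034.1, Σx² = 2040.15, Σy² = 216045.55, Σxy = 20980.33
nΣxy − ΣxΣy = 104901.65 − 103927.05 = 974.6
nΣx² − (Σx)² = 10200.75 − 10100.25 = 100.5; nΣy² − (Σy)² = 1080227.75 − 1069362.81 = 10864.94
r = 974.6 / √(100.5 × 10864.94) = 974.6 / 1044.9529 ≈ 0.9327

0.9327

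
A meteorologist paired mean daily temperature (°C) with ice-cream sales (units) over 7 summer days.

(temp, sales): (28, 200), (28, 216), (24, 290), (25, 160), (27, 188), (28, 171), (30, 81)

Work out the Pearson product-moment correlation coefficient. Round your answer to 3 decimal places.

n = 7, Σx = 190, Σy = 1306, Σx² = 5182, Σy² = 267502, Σxy = 34902
nΣxy − ΣxΣy = 244314 − 248140 = -3826
nΣx² − (Σx)² = 36274 − 36100 = 174; nΣy² − (Σy)² = 1872514 − 1705636 = 166878
r = -3826 / √(174 × 166878) = -3826 / 5388.5779 ≈ -0.710

-0.710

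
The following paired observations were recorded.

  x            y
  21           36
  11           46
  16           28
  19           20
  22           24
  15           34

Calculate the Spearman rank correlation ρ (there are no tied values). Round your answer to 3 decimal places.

Rank x: 5, 1, 3, 4, 6, 2
Rank y: 5, 6, 3, 1, 2, 4
d = rank(x) − rank(y): 0, -5, 0, 3, 4, -2; Σd² = 54
ρ = 1 − 6Σd² / [n(n²−1)] = 1 − 6×54 / (6×35) = 1 − 324/210 ≈ -0.543

-0.543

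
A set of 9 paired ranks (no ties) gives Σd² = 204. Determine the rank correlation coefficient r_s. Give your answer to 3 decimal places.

-0.700

ρ = 1 − 6Σd² / [n(n²−1)] = 1 − 6×204 / (9×80)
  = 1 − 1224/720 = 1 − 1.7000 ≈ -0.700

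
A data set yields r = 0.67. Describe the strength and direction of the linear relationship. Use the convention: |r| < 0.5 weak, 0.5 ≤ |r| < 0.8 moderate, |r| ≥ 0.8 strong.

moderate positive

r = 0.67 > 0 so the relationship is positive.
|r| = 0.67, which falls in the moderate range.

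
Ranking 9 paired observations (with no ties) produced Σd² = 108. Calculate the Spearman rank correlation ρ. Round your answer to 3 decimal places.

0.100

ρ = 1 − 6Σd² / [n(n²−1)] = 1 − 6×108 / (9×80)
  = 1 − 648/720 = 1 − 0.9000 ≈ 0.100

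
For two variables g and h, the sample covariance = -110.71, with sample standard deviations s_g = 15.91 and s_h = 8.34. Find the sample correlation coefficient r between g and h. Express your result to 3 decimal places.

r = Cov(g,h) / (s_g · s_h) = -110.71 / (15.91 × 8.34)
  = -110.71 / 132.6894 ≈ -0.834

-0.834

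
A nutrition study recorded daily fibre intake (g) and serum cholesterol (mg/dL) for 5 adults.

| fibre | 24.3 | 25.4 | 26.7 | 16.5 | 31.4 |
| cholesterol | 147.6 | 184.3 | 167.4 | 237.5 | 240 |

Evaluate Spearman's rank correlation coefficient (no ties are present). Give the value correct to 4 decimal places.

0.3000

Rank fibre: 2, 3, 4, 1, 5
Rank cholesterol: 1, 3, 2, 4, 5
d = rank(fibre) − rank(cholesterol): 1, 0, 2, -3, 0; Σd² = 14
ρ = 1 − 6Σd² / [n(n²−1)] = 1 − 6×14 / (5×24) = 1 − 84/120 ≈ 0.3000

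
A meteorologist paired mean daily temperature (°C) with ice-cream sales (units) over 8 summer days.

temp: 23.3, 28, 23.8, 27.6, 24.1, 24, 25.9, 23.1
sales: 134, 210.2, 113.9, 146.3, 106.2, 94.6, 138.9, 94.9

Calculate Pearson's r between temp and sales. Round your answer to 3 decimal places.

0.828

n = 8, Σx = 199.8, Σy = 1039, Σx² = 5016.32, Σy² = 145043.76, Σxy = 26376.02
nΣxy − ΣxΣy = 211008.16 − 207592.2 = 3415.96
nΣx² − (Σx)² = 40130.56 − 39920.04 = 210.52; nΣy² − (Σy)² = 1160350.08 − 1079521 = 80829.08
r = 3415.96 / √(210.52 × 80829.08) = 3415.96 / 4125.0622 ≈ 0.828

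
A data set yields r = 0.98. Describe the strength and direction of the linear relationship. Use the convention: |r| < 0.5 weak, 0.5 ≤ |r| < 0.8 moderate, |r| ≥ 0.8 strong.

strong positive

r = 0.98 > 0 so the relationship is positive.
|r| = 0.98, which falls in the strong range.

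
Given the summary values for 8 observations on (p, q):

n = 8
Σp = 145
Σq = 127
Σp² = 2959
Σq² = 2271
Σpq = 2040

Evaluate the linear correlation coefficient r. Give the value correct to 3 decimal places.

-0.902

r = (nΣpq − ΣpΣq) / √[(nΣp² − (Σp)²)(nΣq² − (Σq)²)]
Numerator: 8×2040 − 145×127 = -2095
Denominator: √[(23672 − 21025)(18168 − 16129)] = √[2647 × 2039] = 2323.1946
r = -2095 / 2323.1946 ≈ -0.902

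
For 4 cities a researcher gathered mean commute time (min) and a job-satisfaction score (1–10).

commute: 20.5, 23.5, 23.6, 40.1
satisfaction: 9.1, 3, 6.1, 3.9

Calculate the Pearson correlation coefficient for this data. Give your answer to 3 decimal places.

-0.519

n = 4, Σx = 107.7, Σy = 22.1, Σx² = 3137.47, Σy² = 144.23, Σxy = 557.4
nΣxy − ΣxΣy = 2229.6 − 2380.17 = -150.57
nΣx² − (Σx)² = 12549.88 − 11599.29 = 950.59; nΣy² − (Σy)² = 576.92 − 488.41 = 88.51
r = -150.57 / √(950.59 × 88.51) = -150.57 / 290.0633 ≈ -0.519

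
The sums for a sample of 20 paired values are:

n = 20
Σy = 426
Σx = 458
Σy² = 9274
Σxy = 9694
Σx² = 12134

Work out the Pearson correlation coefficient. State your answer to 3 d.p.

-0.107

r = (nΣxy − ΣxΣy) / √[(nΣx² − (Σx)²)(nΣy² − (Σy)²)]
Numerator: 20×9694 − 458×426 = -1228
Denominator: √[(242680 − 209764)(185480 − 181476)] = √[32916 × 4004] = 11480.2293
r = -1228 / 11480.2293 ≈ -0.107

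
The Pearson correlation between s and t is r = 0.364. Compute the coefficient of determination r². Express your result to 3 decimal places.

0.132

r² = (0.364)² = 0.132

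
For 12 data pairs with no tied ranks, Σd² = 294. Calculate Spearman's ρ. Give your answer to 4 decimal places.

-0.0280

ρ = 1 − 6Σd² / [n(n²−1)] = 1 − 6×294 / (12×143)
  = 1 − 1764/1716 = 1 − 1.02797 ≈ -0.0280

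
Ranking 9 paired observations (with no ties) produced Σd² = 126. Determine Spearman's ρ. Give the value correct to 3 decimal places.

ρ = 1 − 6Σd² / [n(n²−1)] = 1 − 6×126 / (9×80)
  = 1 − 756/720 = 1 − 1.0500 ≈ -0.050

-0.050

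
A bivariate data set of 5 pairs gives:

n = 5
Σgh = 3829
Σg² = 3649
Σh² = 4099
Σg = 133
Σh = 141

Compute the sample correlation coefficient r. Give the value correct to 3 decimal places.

0.671

r = (nΣgh − ΣgΣh) / √[(nΣg² − (Σg)²)(nΣh² − (Σh)²)]
Numerator: 5×3829 − 133×141 = 392
Denominator: √[(18245 − 17689)(20495 − 19881)] = √[556 × 614] = 584.2808
r = 392 / 584.2808 ≈ 0.671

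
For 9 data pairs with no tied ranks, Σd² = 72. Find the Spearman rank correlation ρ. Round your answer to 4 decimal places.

0.4000

ρ = 1 − 6Σd² / [n(n²−1)] = 1 − 6×72 / (9×80)
  = 1 − 432/720 = 1 − 0.60000 ≈ 0.4000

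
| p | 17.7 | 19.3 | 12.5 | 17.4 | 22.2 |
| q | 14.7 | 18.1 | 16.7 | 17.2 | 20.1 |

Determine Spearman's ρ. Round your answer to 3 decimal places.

0.700

Rank p: 3, 4, 1, 2, 5
Rank q: 1, 4, 2, 3, 5
d = rank(p) − rank(q): 2, 0, -1, -1, 0; Σd² = 6
ρ = 1 − 6Σd² / [n(n²−1)] = 1 − 6×6 / (5×24) = 1 − 36/120 ≈ 0.700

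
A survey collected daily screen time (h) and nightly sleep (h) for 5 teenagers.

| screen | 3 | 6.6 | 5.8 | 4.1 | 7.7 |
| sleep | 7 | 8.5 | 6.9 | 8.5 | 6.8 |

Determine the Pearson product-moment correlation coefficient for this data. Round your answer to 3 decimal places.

-0.114

n = 5, Σx = 27.2, Σy = 37.7, Σx² = 162.3, Σy² = 287.35, Σxy = 204.33
nΣxy − ΣxΣy = 1021.65 − 1025.44 = -3.79
nΣx² − (Σx)² = 811.5 − 739.84 = 71.66; nΣy² − (Σy)² = 1436.75 − 1421.29 = 15.46
r = -3.79 / √(71.66 × 15.46) = -3.79 / 33.2846 ≈ -0.114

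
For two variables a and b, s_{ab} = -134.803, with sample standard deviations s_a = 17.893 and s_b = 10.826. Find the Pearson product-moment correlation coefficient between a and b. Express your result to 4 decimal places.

-0.6959

r = Cov(a,b) / (s_a · s_b) = -134.803 / (17.893 × 10.826)
  = -134.803 / 193.7096 ≈ -0.6959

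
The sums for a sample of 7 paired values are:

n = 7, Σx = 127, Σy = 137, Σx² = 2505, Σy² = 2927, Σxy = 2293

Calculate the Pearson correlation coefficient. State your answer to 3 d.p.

-0.867

r = (nΣxy − ΣxΣy) / √[(nΣx² − (Σx)²)(nΣy² − (Σy)²)]
Numerator: 7×2293 − 127×137 = -1348
Denominator: √[(17535 − 16129)(20489 − 18769)] = √[1406 × 1720] = 1555.0949
r = -1348 / 1555.0949 ≈ -0.867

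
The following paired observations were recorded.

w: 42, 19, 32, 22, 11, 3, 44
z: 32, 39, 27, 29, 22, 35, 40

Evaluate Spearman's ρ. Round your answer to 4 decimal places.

0.2857

Rank w: 6, 3, 5, 4, 2, 1, 7
Rank z: 4, 6, 2, 3, 1, 5, 7
d = rank(w) − rank(z): 2, -3, 3, 1, 1, -4, 0; Σd² = 40
ρ = 1 − 6Σd² / [n(n²−1)] = 1 − 6×40 / (7×48) = 1 − 240/336 ≈ 0.2857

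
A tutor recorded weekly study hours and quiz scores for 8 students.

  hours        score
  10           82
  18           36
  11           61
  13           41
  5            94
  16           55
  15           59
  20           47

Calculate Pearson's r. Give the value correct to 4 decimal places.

-0.8442

n = 8, Σx = 108, Σy = 475, Σx² = 1620, Σy² = 30973, Σxy = 5847
nΣxy − ΣxΣy = 46776 − 51300 = -4524
nΣx² − (Σx)² = 12960 − 11664 = 1296; nΣy² − (Σy)² = 247784 − 225625 = 22159
r = -4524 / √(1296 × 22159) = -4524 / 5358.9238 ≈ -0.8442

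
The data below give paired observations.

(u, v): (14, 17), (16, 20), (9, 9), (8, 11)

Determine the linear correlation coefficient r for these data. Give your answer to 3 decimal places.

0.964

n = 4, Σu = 47, Σv = 57, Σu² = 597, Σv² = 891, Σuv = 727
nΣuv − ΣuΣv = 2908 − 2679 = 229
nΣu² − (Σu)² = 2388 − 2209 = 179; nΣv² − (Σv)² = 3564 − 3249 = 315
r = 229 / √(179 × 315) = 229 / 237.4553 ≈ 0.964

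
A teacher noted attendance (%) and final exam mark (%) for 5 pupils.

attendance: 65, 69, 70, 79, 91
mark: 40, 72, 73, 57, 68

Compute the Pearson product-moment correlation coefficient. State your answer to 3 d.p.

0.314

n = 5, Σx = 374, Σy = 310, Σx² = 28408, Σy² = 19986, Σxy = 23369
nΣxy − ΣxΣy = 116845 − 115940 = 905
nΣx² − (Σx)² = 142040 − 139876 = 2164; nΣy² − (Σy)² = 99930 − 96100 = 3830
r = 905 / √(2164 × 3830) = 905 / 2878.9095 ≈ 0.314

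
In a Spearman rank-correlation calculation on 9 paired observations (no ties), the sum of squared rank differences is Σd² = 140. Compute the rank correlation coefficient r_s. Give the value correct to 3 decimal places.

-0.167

ρ = 1 − 6Σd² / [n(n²−1)] = 1 − 6×140 / (9×80)
  = 1 − 840/720 = 1 − 1.1667 ≈ -0.167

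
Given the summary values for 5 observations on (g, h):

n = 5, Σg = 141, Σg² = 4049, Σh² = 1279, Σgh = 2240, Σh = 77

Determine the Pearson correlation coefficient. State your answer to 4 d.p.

0.8328

r = (nΣgh − ΣgΣh) / √[(nΣg² − (Σg)²)(nΣh² − (Σh)²)]
Numerator: 5×2240 − 141×77 = 343
Denominator: √[(20245 − 19881)(6395 − 5929)] = √[364 × 466] = 411.8543
r = 343 / 411.8543 ≈ 0.8328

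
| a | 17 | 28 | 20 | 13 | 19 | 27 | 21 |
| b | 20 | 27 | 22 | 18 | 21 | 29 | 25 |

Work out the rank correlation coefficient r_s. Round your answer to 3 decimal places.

Rank a: 2, 7, 4, 1, 3, 6, 5
Rank b: 2, 6, 4, 1, 3, 7, 5
d = rank(a) − rank(b): 0, 1, 0, 0, 0, -1, 0; Σd² = 2
ρ = 1 − 6Σd² / [n(n²−1)] = 1 − 6×2 / (7×48) = 1 − 12/336 ≈ 0.964

0.964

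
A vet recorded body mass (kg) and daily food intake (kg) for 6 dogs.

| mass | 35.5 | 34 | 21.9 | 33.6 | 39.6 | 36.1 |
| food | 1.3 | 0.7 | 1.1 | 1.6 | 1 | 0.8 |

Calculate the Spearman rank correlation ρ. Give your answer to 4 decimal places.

-0.3714

Rank mass: 4, 3, 1, 2, 6, 5
Rank food: 5, 1, 4, 6, 3, 2
d = rank(mass) − rank(food): -1, 2, -3, -4, 3, 3; Σd² = 48
ρ = 1 − 6Σd² / [n(n²−1)] = 1 − 6×48 / (6×35) = 1 − 288/210 ≈ -0.3714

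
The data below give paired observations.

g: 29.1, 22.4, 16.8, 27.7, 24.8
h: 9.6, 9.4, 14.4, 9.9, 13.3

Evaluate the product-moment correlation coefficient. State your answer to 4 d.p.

-0.6904

n = 5, Σg = 120.8, Σh = 56.6, Σg² = 3013.14, Σh² = 662.78, Σgh = 1335.91
nΣgh − ΣgΣh = 6679.55 − 6837.28 = -157.73
nΣg² − (Σg)² = 15065.7 − 14592.64 = 473.06; nΣh² − (Σh)² = 3313.9 − 3203.56 = 110.34
r = -157.73 / √(473.06 × 110.34) = -157.73 / 228.4676 ≈ -0.6904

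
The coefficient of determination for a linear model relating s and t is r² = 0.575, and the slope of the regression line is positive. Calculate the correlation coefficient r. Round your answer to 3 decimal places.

|r| = √0.575 = 0.758
The association is positive, so r = 0.758.

0.758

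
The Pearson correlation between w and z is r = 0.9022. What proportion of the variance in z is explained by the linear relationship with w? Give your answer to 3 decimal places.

r² = (0.9022)² = 0.814

0.814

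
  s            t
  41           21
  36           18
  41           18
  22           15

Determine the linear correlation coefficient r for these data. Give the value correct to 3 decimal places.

n = 4, Σs = 140, Σt = 72, Σs² = 5142, Σt² = 1314, Σst = 2577
nΣst − ΣsΣt = 10308 − 10080 = 228
nΣs² − (Σs)² = 20568 − 19600 = 968; nΣt² − (Σt)² = 5256 − 5184 = 72
r = 228 / √(968 × 72) = 228 / 264.0000 ≈ 0.864

0.864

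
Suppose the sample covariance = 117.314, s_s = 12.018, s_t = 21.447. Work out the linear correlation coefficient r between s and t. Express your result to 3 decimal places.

r = Cov(s,t) / (s_s · s_t) = 117.314 / (12.018 × 21.447)
  = 117.314 / 257.7500 ≈ 0.455

0.455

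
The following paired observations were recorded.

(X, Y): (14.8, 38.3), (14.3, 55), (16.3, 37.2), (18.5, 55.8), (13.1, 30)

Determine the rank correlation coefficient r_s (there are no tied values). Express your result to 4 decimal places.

0.6000

Rank X: 3, 2, 4, 5, 1
Rank Y: 3, 4, 2, 5, 1
d = rank(X) − rank(Y): 0, -2, 2, 0, 0; Σd² = 8
ρ = 1 − 6Σd² / [n(n²−1)] = 1 − 6×8 / (5×24) = 1 − 48/120 ≈ 0.6000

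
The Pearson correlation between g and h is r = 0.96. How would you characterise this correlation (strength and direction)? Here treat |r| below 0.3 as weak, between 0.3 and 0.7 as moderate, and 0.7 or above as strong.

r = 0.96 > 0 so the relationship is positive.
|r| = 0.96, which falls in the strong range.

strong positive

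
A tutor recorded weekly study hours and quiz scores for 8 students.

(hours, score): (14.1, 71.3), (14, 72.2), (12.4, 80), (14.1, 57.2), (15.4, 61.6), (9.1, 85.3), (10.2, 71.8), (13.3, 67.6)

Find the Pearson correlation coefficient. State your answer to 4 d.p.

-0.7364

n = 8, Σx = 102.6, Σy = 567, Σx² = 1348.28, Σy² = 40764.02, Σxy = 7170.96
nΣxy − ΣxΣy = 57367.68 − 58174.2 = -806.52
nΣx² − (Σx)² = 10786.24 − 10526.76 = 259.48; nΣy² − (Σy)² = 326112.16 − 321489 = 4623.16
r = -806.52 / √(259.48 × 4623.16) = -806.52 / 1095.2705 ≈ -0.7364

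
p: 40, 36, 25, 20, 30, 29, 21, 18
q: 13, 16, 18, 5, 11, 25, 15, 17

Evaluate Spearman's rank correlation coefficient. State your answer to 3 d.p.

-0.071

Rank p: 8, 7, 4, 2, 6, 5, 3, 1
Rank q: 3, 5, 7, 1, 2, 8, 4, 6
d = rank(p) − rank(q): 5, 2, -3, 1, 4, -3, -1, -5; Σd² = 90
ρ = 1 − 6Σd² / [n(n²−1)] = 1 − 6×90 / (8×63) = 1 − 540/504 ≈ -0.071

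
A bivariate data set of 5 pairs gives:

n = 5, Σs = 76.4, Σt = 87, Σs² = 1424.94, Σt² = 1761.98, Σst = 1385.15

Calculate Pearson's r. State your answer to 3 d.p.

0.221

r = (nΣst − ΣsΣt) / √[(nΣs² − (Σs)²)(nΣt² − (Σt)²)]
Numerator: 5×1385.15 − 76.4×87 = 278.95
Denominator: √[(7124.7 − 5836.96)(8809.9 − 7569)] = √[1287.74 × 1240.9] = 1264.1031
r = 278.95 / 1264.1031 ≈ 0.221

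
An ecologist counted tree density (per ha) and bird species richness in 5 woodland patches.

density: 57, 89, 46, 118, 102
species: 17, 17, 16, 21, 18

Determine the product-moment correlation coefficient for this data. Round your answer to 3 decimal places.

n = 5, Σx = 412, Σy = 89, Σx² = 37614, Σy² = 1599, Σxy = 7532
nΣxy − ΣxΣy = 37660 − 36668 = 992
nΣx² − (Σx)² = 188070 − 169744 = 18326; nΣy² − (Σy)² = 7995 − 7921 = 74
r = 992 / √(18326 × 74) = 992 / 1164.5274 ≈ 0.852

0.852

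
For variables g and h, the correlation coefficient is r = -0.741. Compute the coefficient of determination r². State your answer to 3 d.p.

r² = (-0.741)² = 0.549

0.549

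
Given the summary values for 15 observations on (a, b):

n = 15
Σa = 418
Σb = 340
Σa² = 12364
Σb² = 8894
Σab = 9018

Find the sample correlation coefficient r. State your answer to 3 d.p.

r = (nΣab − ΣaΣb) / √[(nΣa² − (Σa)²)(nΣb² − (Σb)²)]
Numerator: 15×9018 − 418×340 = -6850
Denominator: √[(185460 − 174724)(133410 − 115600)] = √[10736 × 17810] = 13827.8039
r = -6850 / 13827.8039 ≈ -0.495

-0.495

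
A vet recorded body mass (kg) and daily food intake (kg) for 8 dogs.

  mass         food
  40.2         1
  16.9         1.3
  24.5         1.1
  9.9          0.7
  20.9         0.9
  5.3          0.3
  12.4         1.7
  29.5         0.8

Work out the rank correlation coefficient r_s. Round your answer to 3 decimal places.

Rank mass: 8, 4, 6, 2, 5, 1, 3, 7
Rank food: 5, 7, 6, 2, 4, 1, 8, 3
d = rank(mass) − rank(food): 3, -3, 0, 0, 1, 0, -5, 4; Σd² = 60
ρ = 1 − 6Σd² / [n(n²−1)] = 1 − 6×60 / (8×63) = 1 − 360/504 ≈ 0.286

0.286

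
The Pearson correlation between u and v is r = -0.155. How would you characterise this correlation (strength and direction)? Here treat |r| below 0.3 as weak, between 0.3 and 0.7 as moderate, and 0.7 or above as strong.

r = -0.155 < 0 so the relationship is negative.
|r| = 0.155, which falls in the weak range.

weak negative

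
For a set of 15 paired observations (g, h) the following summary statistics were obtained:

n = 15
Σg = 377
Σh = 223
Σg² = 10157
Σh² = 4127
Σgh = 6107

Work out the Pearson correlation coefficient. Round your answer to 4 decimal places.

0.6752

r = (nΣgh − ΣgΣh) / √[(nΣg² − (Σg)²)(nΣh² − (Σh)²)]
Numerator: 15×6107 − 377×223 = 7534
Denominator: √[(152355 − 142129)(61905 − 49729)] = √[10226 × 12176] = 11158.4845
r = 7534 / 11158.4845 ≈ 0.6752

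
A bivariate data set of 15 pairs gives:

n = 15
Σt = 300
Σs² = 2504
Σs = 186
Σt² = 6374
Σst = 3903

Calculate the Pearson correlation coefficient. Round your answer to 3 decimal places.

0.673

r = (nΣst − ΣsΣt) / √[(nΣs² − (Σs)²)(nΣt² − (Σt)²)]
Numerator: 15×3903 − 186×300 = 2745
Denominator: √[(37560 − 34596)(95610 − 90000)] = √[2964 × 5610] = 4077.7494
r = 2745 / 4077.7494 ≈ 0.673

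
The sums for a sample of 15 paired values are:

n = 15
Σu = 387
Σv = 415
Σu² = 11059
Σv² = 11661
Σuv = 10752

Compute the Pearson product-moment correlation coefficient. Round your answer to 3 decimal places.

0.103

r = (nΣuv − ΣuΣv) / √[(nΣu² − (Σu)²)(nΣv² − (Σv)²)]
Numerator: 15×10752 − 387×415 = 675
Denominator: √[(165885 − 149769)(174915 − 172225)] = √[16116 × 2690] = 6584.2266
r = 675 / 6584.2266 ≈ 0.103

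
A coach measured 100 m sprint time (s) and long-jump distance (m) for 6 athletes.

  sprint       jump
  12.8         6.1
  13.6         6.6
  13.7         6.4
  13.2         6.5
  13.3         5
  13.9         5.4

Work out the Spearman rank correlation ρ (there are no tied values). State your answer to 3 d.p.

Rank sprint: 1, 4, 5, 2, 3, 6
Rank jump: 3, 6, 4, 5, 1, 2
d = rank(sprint) − rank(jump): -2, -2, 1, -3, 2, 4; Σd² = 38
ρ = 1 − 6Σd² / [n(n²−1)] = 1 − 6×38 / (6×35) = 1 − 228/210 ≈ -0.086

-0.086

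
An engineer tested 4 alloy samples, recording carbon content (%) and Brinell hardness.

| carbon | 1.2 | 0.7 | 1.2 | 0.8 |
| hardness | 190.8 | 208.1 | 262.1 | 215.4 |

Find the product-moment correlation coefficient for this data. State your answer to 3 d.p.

0.290

n = 4, Σx = 3.9, Σy = 876.4, Σx² = 4.01, Σy² = 194803.82, Σxy = 861.47
nΣxy − ΣxΣy = 3445.88 − 3417.96 = 27.92
nΣx² − (Σx)² = 16.04 − 15.21 = 0.83; nΣy² − (Σy)² = 779215.28 − 768076.96 = 11138.32
r = 27.92 / √(0.83 × 11138.32) = 27.92 / 96.1499 ≈ 0.290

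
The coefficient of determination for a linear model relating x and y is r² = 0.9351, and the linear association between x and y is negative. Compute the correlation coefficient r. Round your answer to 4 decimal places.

-0.9670

|r| = √0.9351 = 0.9670
The association is negative, so r = −0.9670.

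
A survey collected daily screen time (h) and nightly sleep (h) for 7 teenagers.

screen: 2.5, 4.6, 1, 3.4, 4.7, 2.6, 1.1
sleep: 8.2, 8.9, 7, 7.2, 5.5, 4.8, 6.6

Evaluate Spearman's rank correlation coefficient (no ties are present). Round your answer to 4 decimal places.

Rank screen: 3, 6, 1, 5, 7, 4, 2
Rank sleep: 6, 7, 4, 5, 2, 1, 3
d = rank(screen) − rank(sleep): -3, -1, -3, 0, 5, 3, -1; Σd² = 54
ρ = 1 − 6Σd² / [n(n²−1)] = 1 − 6×54 / (7×48) = 1 − 324/336 ≈ 0.0357

0.0357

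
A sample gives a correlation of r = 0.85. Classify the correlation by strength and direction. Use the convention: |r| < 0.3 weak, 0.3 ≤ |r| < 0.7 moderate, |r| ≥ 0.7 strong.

strong positive

r = 0.85 > 0 so the relationship is positive.
|r| = 0.85, which falls in the strong range.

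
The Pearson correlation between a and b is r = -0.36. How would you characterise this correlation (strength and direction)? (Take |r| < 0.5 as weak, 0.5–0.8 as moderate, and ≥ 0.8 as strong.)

r = -0.36 < 0 so the relationship is negative.
|r| = 0.36, which falls in the weak range.

weak negative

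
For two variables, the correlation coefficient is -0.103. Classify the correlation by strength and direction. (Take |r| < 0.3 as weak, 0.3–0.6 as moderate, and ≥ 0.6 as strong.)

r = -0.103 < 0 so the relationship is negative.
|r| = 0.103, which falls in the weak range.

weak negative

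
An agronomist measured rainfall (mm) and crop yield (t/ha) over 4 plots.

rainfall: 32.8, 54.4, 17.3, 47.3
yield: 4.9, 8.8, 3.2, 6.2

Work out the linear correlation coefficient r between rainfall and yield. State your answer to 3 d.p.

0.957

n = 4, Σx = 151.8, Σy = 23.1, Σx² = 6571.78, Σy² = 150.13, Σxy = 988.06
nΣxy − ΣxΣy = 3952.24 − 3506.58 = 445.66
nΣx² − (Σx)² = 26287.12 − 23043.24 = 3243.88; nΣy² − (Σy)² = 600.52 − 533.61 = 66.91
r = 445.66 / √(3243.88 × 66.91) = 445.66 / 465.8841 ≈ 0.957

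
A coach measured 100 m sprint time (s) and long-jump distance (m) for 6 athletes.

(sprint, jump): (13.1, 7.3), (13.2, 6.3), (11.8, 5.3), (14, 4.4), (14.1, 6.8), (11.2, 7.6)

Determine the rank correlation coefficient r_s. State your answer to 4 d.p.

Rank sprint: 3, 4, 2, 5, 6, 1
Rank jump: 5, 3, 2, 1, 4, 6
d = rank(sprint) − rank(jump): -2, 1, 0, 4, 2, -5; Σd² = 50
ρ = 1 − 6Σd² / [n(n²−1)] = 1 − 6×50 / (6×35) = 1 − 300/210 ≈ -0.4286

-0.4286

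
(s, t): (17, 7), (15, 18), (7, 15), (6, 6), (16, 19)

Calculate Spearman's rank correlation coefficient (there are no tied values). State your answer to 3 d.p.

0.400

Rank s: 5, 3, 2, 1, 4
Rank t: 2, 4, 3, 1, 5
d = rank(s) − rank(t): 3, -1, -1, 0, -1; Σd² = 12
ρ = 1 − 6Σd² / [n(n²−1)] = 1 − 6×12 / (5×24) = 1 − 72/120 ≈ 0.400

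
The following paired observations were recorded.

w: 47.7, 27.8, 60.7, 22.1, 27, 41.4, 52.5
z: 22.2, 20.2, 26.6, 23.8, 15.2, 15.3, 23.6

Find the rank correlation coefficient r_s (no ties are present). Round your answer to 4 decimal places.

0.4286

Rank w: 5, 3, 7, 1, 2, 4, 6
Rank z: 4, 3, 7, 6, 1, 2, 5
d = rank(w) − rank(z): 1, 0, 0, -5, 1, 2, 1; Σd² = 32
ρ = 1 − 6Σd² / [n(n²−1)] = 1 − 6×32 / (7×48) = 1 − 192/336 ≈ 0.4286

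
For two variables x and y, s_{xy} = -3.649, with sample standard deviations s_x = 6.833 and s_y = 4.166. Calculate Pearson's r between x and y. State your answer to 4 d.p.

-0.1282

r = Cov(x,y) / (s_x · s_y) = -3.649 / (6.833 × 4.166)
  = -3.649 / 28.4663 ≈ -0.1282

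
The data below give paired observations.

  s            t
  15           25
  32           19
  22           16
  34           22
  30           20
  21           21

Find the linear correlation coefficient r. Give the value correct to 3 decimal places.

n = 6, Σs = 154, Σt = 123, Σs² = 4230, Σt² = 2567, Σst = 3124
nΣst − ΣsΣt = 18744 − 18942 = -198
nΣs² − (Σs)² = 25380 − 23716 = 1664; nΣt² − (Σt)² = 15402 − 15129 = 273
r = -198 / √(1664 × 273) = -198 / 673.9970 ≈ -0.294

-0.294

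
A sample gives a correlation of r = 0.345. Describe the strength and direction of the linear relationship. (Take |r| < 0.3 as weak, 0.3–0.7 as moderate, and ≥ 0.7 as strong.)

moderate positive

r = 0.345 > 0 so the relationship is positive.
|r| = 0.345, which falls in the moderate range.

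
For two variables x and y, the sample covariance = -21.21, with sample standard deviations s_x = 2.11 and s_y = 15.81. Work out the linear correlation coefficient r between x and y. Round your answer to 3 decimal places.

-0.636

r = Cov(x,y) / (s_x · s_y) = -21.21 / (2.11 × 15.81)
  = -21.21 / 33.3591 ≈ -0.636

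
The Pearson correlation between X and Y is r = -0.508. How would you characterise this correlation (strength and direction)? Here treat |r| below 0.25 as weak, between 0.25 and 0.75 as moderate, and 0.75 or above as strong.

moderate negative

r = -0.508 < 0 so the relationship is negative.
|r| = 0.508, which falls in the moderate range.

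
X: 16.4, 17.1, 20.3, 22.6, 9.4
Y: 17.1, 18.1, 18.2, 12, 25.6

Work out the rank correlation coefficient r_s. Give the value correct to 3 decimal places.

-0.600

Rank X: 2, 3, 4, 5, 1
Rank Y: 2, 3, 4, 1, 5
d = rank(X) − rank(Y): 0, 0, 0, 4, -4; Σd² = 32
ρ = 1 − 6Σd² / [n(n²−1)] = 1 − 6×32 / (5×24) = 1 − 192/120 ≈ -0.600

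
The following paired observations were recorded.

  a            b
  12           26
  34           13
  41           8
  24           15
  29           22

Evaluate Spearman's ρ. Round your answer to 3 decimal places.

-0.900

Rank a: 1, 4, 5, 2, 3
Rank b: 5, 2, 1, 3, 4
d = rank(a) − rank(b): -4, 2, 4, -1, -1; Σd² = 38
ρ = 1 − 6Σd² / [n(n²−1)] = 1 − 6×38 / (5×24) = 1 − 228/120 ≈ -0.900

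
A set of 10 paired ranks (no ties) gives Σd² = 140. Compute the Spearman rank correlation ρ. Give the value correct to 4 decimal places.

0.1515

ρ = 1 − 6Σd² / [n(n²−1)] = 1 − 6×140 / (10×99)
  = 1 − 840/990 = 1 − 0.84848 ≈ 0.1515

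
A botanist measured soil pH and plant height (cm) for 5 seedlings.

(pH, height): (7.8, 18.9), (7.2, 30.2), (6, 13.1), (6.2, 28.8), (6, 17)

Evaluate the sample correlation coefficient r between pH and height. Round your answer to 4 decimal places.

0.2805

n = 5, Σx = 33.2, Σy = 108, Σx² = 223.12, Σy² = 2559.3, Σxy = 724.02
nΣxy − ΣxΣy = 3620.1 − 3585.6 = 34.5
nΣx² − (Σx)² = 1115.6 − 1102.24 = 13.36; nΣy² − (Σy)² = 12796.5 − 11664 = 1132.5
r = 34.5 / √(13.36 × 1132.5) = 34.5 / 123.0049 ≈ 0.2805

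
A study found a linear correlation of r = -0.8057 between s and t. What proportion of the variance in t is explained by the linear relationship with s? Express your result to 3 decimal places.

0.649

r² = (-0.8057)² = 0.649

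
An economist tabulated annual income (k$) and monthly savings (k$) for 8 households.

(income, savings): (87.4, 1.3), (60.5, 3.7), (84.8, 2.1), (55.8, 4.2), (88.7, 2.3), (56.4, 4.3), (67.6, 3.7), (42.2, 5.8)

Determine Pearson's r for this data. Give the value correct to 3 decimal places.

-0.968

n = 8, Σx = 543.4, Σy = 27.4, Σx² = 39002.94, Σy² = 108.54, Σxy = 1691.32
nΣxy − ΣxΣy = 13530.56 − 14889.16 = -1358.6
nΣx² − (Σx)² = 312023.52 − 295283.56 = 16739.96; nΣy² − (Σy)² = 868.32 − 750.76 = 117.56
r = -1358.6 / √(16739.96 × 117.56) = -1358.6 / 1402.8363 ≈ -0.968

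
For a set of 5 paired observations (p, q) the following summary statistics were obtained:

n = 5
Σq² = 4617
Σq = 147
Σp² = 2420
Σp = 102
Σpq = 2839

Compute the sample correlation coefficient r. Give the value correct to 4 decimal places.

-0.5050

r = (nΣpq − ΣpΣq) / √[(nΣp² − (Σp)²)(nΣq² − (Σq)²)]
Numerator: 5×2839 − 102×147 = -799
Denominator: √[(12100 − 10404)(23085 − 21609)] = √[1696 × 1476] = 1582.1808
r = -799 / 1582.1808 ≈ -0.5050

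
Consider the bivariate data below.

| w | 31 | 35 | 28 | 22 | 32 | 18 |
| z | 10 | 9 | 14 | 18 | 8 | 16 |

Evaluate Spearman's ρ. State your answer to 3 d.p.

Rank w: 4, 6, 3, 2, 5, 1
Rank z: 3, 2, 4, 6, 1, 5
d = rank(w) − rank(z): 1, 4, -1, -4, 4, -4; Σd² = 66
ρ = 1 − 6Σd² / [n(n²−1)] = 1 − 6×66 / (6×35) = 1 − 396/210 ≈ -0.886

-0.886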